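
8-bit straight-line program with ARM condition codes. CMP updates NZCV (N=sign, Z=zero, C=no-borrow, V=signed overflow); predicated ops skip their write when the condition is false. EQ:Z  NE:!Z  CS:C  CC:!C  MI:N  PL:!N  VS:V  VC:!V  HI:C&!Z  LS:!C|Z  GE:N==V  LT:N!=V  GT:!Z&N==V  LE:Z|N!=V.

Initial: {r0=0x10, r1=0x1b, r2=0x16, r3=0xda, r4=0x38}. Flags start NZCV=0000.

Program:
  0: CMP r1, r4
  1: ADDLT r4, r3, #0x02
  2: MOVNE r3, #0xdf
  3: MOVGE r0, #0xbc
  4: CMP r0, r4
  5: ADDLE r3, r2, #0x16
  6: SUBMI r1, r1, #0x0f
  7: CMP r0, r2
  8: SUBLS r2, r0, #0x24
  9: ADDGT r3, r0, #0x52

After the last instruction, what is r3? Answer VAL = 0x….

[0] flags=1000 → (cmp)
[1] flags=1000 LT?T → r4=0xdc
[2] flags=1000 NE?T → r3=0xdf
[3] flags=1000 GE?F → skip
[4] flags=0000 → (cmp)
[5] flags=0000 LE?F → skip
[6] flags=0000 MI?F → skip
[7] flags=1000 → (cmp)
[8] flags=1000 LS?T → r2=0xec
[9] flags=1000 GT?F → skip

VAL = 0xdf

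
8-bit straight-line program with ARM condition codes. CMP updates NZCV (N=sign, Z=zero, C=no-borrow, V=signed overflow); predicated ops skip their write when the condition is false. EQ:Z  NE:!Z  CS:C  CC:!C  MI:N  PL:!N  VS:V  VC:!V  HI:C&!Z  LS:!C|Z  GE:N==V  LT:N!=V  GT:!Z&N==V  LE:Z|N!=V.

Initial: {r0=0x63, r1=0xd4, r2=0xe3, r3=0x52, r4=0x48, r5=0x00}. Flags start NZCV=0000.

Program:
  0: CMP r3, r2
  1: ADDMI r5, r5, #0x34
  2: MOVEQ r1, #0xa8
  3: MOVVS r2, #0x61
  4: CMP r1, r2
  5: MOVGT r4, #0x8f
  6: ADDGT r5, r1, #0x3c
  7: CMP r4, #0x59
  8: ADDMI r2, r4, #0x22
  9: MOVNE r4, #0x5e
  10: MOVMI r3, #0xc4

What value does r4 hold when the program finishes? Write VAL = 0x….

VAL = 0x5e

0: ✓ CMP  NZCV=0000
1: · ADDMI
2: · MOVEQ
3: · MOVVS
4: ✓ CMP  NZCV=1000
5: · MOVGT
6: · ADDGT
7: ✓ CMP  NZCV=1000
8: ✓ ADDMI  r2←0x6a
9: ✓ MOVNE  r4←0x5e
10: ✓ MOVMI  r3←0xc4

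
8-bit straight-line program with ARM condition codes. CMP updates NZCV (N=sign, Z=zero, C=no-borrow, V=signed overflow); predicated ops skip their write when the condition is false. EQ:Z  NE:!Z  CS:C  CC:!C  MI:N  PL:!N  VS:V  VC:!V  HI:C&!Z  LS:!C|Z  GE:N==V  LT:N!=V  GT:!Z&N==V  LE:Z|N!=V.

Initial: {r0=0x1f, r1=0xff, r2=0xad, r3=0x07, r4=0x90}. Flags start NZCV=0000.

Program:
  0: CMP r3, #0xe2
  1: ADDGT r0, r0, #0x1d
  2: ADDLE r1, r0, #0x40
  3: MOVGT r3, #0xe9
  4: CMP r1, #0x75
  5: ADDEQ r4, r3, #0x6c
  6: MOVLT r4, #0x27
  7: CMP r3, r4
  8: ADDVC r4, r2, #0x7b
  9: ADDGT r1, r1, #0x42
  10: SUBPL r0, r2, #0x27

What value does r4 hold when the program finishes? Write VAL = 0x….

VAL = 0x28

0: ✓ CMP  NZCV=0000
1: ✓ ADDGT  r0←0x3c
2: · ADDLE
3: ✓ MOVGT  r3←0xe9
4: ✓ CMP  NZCV=1010
5: · ADDEQ
6: ✓ MOVLT  r4←0x27
7: ✓ CMP  NZCV=1010
8: ✓ ADDVC  r4←0x28
9: · ADDGT
10: · SUBPL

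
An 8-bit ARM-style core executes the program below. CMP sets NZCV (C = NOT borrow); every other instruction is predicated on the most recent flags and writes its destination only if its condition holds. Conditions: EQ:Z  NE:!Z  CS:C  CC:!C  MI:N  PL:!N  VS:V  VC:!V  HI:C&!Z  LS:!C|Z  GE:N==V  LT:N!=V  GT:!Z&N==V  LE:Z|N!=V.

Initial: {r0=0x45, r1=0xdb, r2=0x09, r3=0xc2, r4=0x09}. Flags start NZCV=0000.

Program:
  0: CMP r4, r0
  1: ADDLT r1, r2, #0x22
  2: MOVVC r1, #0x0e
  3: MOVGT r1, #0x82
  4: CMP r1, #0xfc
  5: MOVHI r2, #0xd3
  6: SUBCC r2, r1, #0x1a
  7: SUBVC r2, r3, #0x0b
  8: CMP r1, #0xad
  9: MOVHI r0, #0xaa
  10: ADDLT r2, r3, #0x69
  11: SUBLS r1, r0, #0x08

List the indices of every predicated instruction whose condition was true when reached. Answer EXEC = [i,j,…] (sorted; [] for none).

0: ✓ CMP  NZCV=1000
1: ✓ ADDLT  r1←0x2b
2: ✓ MOVVC  r1←0x0e
3: · MOVGT
4: ✓ CMP  NZCV=0000
5: · MOVHI
6: ✓ SUBCC  r2←0xf4
7: ✓ SUBVC  r2←0xb7
8: ✓ CMP  NZCV=0000
9: · MOVHI
10: · ADDLT
11: ✓ SUBLS  r1←0x3d

EXEC = [1,2,6,7,11]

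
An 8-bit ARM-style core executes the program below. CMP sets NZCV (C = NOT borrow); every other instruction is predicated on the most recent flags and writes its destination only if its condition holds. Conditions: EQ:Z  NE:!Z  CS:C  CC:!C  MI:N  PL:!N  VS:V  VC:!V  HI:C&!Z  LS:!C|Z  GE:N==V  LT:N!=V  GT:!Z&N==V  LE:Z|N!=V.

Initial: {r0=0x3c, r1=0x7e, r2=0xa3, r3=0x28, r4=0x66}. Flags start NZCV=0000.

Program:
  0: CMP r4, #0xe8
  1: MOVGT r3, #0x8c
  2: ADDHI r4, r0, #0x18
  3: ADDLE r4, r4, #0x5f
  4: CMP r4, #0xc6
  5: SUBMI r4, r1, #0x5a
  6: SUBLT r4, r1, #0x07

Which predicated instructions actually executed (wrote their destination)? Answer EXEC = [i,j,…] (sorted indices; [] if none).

EXEC = [1,5]

0: ✓ CMP  NZCV=0000
1: ✓ MOVGT  r3←0x8c
2: · ADDHI
3: · ADDLE
4: ✓ CMP  NZCV=1001
5: ✓ SUBMI  r4←0x24
6: · SUBLT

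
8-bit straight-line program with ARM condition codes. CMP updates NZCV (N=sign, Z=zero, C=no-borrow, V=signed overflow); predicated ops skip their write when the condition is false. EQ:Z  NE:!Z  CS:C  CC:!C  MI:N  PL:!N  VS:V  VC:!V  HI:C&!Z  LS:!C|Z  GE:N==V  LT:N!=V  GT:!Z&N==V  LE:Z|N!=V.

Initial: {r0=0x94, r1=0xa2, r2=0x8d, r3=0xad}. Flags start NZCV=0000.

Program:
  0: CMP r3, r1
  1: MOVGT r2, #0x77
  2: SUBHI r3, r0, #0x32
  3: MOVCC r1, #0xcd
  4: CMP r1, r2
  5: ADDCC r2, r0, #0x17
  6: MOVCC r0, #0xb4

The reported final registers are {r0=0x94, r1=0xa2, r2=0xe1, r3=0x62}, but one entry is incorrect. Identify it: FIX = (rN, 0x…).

0: ✓ CMP  NZCV=0010
1: ✓ MOVGT  r2←0x77
2: ✓ SUBHI  r3←0x62
3: · MOVCC
4: ✓ CMP  NZCV=0011
5: · ADDCC
6: · MOVCC

FIX = (r2, 0x77)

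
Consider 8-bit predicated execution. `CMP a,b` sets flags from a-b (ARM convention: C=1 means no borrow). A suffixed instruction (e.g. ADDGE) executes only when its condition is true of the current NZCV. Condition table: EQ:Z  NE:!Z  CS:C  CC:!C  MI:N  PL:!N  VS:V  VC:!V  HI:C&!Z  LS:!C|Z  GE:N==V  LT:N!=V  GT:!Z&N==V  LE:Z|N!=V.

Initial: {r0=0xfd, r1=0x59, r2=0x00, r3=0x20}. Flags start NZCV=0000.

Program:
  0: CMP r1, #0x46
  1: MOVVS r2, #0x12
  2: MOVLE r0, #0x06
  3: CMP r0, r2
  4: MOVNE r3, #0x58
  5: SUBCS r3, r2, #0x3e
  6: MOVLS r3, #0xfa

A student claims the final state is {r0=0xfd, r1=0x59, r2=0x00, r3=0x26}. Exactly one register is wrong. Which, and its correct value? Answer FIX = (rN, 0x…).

FIX = (r3, 0xc2)

[0] flags=0010 → (cmp)
[1] flags=0010 VS?F → skip
[2] flags=0010 LE?F → skip
[3] flags=1010 → (cmp)
[4] flags=1010 NE?T → r3=0x58
[5] flags=1010 CS?T → r3=0xc2
[6] flags=1010 LS?F → skip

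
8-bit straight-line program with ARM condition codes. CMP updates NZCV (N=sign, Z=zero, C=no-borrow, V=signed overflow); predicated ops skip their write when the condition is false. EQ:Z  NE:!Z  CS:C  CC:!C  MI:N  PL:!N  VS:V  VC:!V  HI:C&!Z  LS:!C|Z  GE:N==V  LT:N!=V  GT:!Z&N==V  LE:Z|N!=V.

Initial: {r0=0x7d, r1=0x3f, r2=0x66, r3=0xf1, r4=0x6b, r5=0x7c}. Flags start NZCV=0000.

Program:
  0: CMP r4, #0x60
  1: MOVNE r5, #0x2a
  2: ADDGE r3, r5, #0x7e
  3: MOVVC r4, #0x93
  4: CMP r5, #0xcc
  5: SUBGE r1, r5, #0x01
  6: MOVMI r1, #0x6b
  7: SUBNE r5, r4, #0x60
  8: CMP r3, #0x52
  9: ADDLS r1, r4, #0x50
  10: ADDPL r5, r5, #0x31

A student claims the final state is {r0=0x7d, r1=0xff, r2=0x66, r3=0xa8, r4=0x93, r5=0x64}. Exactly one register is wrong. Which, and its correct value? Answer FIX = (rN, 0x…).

FIX = (r1, 0x29)

[0] flags=0010 → (cmp)
[1] flags=0010 NE?T → r5=0x2a
[2] flags=0010 GE?T → r3=0xa8
[3] flags=0010 VC?T → r4=0x93
[4] flags=0000 → (cmp)
[5] flags=0000 GE?T → r1=0x29
[6] flags=0000 MI?F → skip
[7] flags=0000 NE?T → r5=0x33
[8] flags=0011 → (cmp)
[9] flags=0011 LS?F → skip
[10] flags=0011 PL?T → r5=0x64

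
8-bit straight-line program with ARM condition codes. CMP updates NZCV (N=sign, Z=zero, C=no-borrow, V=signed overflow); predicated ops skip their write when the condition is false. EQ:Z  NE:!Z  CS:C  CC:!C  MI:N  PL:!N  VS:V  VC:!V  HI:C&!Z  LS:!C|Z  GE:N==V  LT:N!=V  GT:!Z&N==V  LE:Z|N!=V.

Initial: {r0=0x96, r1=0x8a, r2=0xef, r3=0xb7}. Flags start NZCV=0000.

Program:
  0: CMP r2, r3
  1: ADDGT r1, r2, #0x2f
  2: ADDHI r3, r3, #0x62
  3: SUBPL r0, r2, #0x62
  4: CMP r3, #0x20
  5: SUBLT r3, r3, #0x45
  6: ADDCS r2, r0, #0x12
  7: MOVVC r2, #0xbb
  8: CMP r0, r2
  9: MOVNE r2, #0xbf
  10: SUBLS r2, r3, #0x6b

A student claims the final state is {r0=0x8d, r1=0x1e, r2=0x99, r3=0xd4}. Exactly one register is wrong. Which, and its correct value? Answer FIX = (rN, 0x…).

0: ✓ CMP  NZCV=0010
1: ✓ ADDGT  r1←0x1e
2: ✓ ADDHI  r3←0x19
3: ✓ SUBPL  r0←0x8d
4: ✓ CMP  NZCV=1000
5: ✓ SUBLT  r3←0xd4
6: · ADDCS
7: ✓ MOVVC  r2←0xbb
8: ✓ CMP  NZCV=1000
9: ✓ MOVNE  r2←0xbf
10: ✓ SUBLS  r2←0x69

FIX = (r2, 0x69)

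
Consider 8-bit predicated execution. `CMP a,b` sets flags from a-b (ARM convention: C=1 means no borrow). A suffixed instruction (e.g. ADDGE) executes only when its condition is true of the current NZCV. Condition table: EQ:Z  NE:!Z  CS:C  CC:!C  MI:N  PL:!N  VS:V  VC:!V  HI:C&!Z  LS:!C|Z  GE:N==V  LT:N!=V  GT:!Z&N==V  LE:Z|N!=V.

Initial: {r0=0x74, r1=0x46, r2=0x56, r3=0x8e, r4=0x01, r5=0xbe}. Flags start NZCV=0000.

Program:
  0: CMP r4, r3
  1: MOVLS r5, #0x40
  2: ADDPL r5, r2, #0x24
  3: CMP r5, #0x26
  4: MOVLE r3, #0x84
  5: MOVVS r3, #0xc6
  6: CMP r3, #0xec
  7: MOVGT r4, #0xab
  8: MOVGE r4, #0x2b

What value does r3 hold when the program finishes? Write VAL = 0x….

0: ✓ CMP  NZCV=0000
1: ✓ MOVLS  r5←0x40
2: ✓ ADDPL  r5←0x7a
3: ✓ CMP  NZCV=0010
4: · MOVLE
5: · MOVVS
6: ✓ CMP  NZCV=1000
7: · MOVGT
8: · MOVGE

VAL = 0x8e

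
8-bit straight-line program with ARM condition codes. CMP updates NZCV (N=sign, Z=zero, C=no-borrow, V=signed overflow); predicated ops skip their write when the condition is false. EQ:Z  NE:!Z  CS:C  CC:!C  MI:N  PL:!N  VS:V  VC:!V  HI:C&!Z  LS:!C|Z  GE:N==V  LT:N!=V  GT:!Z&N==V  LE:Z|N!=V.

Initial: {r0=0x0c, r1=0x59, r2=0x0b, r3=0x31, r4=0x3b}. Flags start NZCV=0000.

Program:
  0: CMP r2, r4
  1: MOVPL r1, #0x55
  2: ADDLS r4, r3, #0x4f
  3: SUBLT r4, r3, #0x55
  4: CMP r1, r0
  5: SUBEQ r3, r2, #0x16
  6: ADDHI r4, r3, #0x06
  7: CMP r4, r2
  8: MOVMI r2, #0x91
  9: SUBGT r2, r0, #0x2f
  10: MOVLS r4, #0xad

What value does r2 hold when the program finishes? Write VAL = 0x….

0: ✓ CMP  NZCV=1000
1: · MOVPL
2: ✓ ADDLS  r4←0x80
3: ✓ SUBLT  r4←0xdc
4: ✓ CMP  NZCV=0010
5: · SUBEQ
6: ✓ ADDHI  r4←0x37
7: ✓ CMP  NZCV=0010
8: · MOVMI
9: ✓ SUBGT  r2←0xdd
10: · MOVLS

VAL = 0xdd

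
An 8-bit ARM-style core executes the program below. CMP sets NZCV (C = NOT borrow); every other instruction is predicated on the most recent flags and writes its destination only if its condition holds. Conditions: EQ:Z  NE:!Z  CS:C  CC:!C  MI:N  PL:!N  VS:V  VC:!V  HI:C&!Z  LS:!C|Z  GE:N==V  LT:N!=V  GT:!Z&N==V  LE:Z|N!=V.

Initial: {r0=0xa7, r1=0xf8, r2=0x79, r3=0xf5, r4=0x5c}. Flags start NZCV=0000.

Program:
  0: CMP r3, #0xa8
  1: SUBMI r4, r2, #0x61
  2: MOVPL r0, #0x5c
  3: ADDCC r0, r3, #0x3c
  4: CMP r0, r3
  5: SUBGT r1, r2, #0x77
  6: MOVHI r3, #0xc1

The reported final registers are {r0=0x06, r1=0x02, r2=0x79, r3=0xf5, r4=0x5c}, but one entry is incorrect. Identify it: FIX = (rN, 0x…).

FIX = (r0, 0x5c)

0: ✓ CMP  NZCV=0010
1: · SUBMI
2: ✓ MOVPL  r0←0x5c
3: · ADDCC
4: ✓ CMP  NZCV=0000
5: ✓ SUBGT  r1←0x02
6: · MOVHI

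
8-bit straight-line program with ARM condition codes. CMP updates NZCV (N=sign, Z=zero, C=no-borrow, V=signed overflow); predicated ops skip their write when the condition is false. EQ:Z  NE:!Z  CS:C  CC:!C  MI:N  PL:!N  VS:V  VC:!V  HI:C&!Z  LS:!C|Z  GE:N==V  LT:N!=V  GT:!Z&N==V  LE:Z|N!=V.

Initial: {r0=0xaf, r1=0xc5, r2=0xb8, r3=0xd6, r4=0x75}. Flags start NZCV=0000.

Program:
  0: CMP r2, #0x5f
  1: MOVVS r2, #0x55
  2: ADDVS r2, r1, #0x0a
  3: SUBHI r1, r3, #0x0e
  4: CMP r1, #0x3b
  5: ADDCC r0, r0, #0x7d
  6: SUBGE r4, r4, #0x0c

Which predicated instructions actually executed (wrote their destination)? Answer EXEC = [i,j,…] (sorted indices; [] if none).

[0] flags=0011 → (cmp)
[1] flags=0011 VS?T → r2=0x55
[2] flags=0011 VS?T → r2=0xcf
[3] flags=0011 HI?T → r1=0xc8
[4] flags=1010 → (cmp)
[5] flags=1010 CC?F → skip
[6] flags=1010 GE?F → skip

EXEC = [1,2,3]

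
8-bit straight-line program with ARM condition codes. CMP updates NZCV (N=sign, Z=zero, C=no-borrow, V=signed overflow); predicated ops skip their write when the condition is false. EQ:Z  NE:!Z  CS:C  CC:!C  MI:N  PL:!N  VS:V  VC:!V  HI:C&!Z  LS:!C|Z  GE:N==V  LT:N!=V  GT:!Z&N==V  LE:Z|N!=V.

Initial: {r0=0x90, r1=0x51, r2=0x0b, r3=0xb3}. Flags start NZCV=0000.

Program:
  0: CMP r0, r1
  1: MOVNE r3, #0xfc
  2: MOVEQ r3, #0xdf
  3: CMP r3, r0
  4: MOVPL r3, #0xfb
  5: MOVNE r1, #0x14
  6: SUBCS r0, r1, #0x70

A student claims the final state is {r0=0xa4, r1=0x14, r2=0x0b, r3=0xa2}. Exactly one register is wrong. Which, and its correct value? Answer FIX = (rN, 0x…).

FIX = (r3, 0xfb)

[0] flags=0011 → (cmp)
[1] flags=0011 NE?T → r3=0xfc
[2] flags=0011 EQ?F → skip
[3] flags=0010 → (cmp)
[4] flags=0010 PL?T → r3=0xfb
[5] flags=0010 NE?T → r1=0x14
[6] flags=0010 CS?T → r0=0xa4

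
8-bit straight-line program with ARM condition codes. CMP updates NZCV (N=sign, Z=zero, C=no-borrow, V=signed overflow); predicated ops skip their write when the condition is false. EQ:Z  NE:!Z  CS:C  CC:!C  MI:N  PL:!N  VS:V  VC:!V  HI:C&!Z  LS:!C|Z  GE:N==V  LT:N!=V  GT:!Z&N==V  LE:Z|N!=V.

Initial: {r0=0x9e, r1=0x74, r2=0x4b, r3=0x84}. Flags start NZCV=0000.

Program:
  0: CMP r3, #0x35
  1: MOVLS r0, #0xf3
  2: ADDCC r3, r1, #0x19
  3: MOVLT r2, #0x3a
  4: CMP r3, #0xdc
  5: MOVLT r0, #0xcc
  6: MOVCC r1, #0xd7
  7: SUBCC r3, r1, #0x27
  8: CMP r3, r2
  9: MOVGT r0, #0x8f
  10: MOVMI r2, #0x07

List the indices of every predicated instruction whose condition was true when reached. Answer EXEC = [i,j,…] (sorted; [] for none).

0: ✓ CMP  NZCV=0011
1: · MOVLS
2: · ADDCC
3: ✓ MOVLT  r2←0x3a
4: ✓ CMP  NZCV=1000
5: ✓ MOVLT  r0←0xcc
6: ✓ MOVCC  r1←0xd7
7: ✓ SUBCC  r3←0xb0
8: ✓ CMP  NZCV=0011
9: · MOVGT
10: · MOVMI

EXEC = [3,5,6,7]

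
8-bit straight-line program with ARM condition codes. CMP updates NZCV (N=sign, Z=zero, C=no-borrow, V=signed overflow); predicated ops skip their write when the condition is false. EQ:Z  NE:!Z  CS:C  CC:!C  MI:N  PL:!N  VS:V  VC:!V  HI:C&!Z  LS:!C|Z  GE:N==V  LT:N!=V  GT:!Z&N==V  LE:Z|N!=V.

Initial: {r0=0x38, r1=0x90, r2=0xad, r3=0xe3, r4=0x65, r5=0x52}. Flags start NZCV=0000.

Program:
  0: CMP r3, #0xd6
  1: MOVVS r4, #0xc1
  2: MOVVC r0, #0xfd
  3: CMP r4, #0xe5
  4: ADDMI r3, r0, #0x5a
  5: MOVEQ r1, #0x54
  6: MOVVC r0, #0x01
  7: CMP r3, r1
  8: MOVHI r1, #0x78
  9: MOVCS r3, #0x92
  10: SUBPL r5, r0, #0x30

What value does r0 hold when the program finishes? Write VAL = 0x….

VAL = 0xfd

[0] flags=0010 → (cmp)
[1] flags=0010 VS?F → skip
[2] flags=0010 VC?T → r0=0xfd
[3] flags=1001 → (cmp)
[4] flags=1001 MI?T → r3=0x57
[5] flags=1001 EQ?F → skip
[6] flags=1001 VC?F → skip
[7] flags=1001 → (cmp)
[8] flags=1001 HI?F → skip
[9] flags=1001 CS?F → skip
[10] flags=1001 PL?F → skip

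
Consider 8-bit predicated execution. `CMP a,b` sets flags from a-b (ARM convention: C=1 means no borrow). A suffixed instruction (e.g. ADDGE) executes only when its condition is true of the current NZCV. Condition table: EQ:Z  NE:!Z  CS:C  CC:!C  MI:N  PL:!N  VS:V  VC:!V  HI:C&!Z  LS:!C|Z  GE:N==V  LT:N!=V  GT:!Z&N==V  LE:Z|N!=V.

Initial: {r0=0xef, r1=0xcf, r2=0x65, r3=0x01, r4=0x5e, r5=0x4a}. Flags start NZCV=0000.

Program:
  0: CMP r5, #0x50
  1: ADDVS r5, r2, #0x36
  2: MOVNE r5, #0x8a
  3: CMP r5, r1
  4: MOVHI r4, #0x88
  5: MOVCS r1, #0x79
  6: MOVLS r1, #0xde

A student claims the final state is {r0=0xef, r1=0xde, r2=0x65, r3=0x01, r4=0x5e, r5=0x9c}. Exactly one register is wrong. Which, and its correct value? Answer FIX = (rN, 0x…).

0: ✓ CMP  NZCV=1000
1: · ADDVS
2: ✓ MOVNE  r5←0x8a
3: ✓ CMP  NZCV=1000
4: · MOVHI
5: · MOVCS
6: ✓ MOVLS  r1←0xde

FIX = (r5, 0x8a)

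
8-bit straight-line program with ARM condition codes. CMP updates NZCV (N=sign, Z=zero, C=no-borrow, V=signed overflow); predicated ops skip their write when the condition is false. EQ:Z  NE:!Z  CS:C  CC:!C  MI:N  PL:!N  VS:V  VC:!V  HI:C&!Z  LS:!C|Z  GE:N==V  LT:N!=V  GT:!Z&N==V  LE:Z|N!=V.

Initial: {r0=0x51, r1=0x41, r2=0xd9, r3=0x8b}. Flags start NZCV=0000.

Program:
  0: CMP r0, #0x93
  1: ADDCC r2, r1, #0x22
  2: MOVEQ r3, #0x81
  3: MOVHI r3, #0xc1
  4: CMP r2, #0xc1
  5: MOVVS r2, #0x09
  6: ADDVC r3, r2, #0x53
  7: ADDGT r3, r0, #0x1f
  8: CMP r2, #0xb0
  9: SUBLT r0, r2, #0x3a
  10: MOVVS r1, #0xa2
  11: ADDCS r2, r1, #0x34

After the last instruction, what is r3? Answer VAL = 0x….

VAL = 0x70

0: ✓ CMP  NZCV=1001
1: ✓ ADDCC  r2←0x63
2: · MOVEQ
3: · MOVHI
4: ✓ CMP  NZCV=1001
5: ✓ MOVVS  r2←0x09
6: · ADDVC
7: ✓ ADDGT  r3←0x70
8: ✓ CMP  NZCV=0000
9: · SUBLT
10: · MOVVS
11: · ADDCS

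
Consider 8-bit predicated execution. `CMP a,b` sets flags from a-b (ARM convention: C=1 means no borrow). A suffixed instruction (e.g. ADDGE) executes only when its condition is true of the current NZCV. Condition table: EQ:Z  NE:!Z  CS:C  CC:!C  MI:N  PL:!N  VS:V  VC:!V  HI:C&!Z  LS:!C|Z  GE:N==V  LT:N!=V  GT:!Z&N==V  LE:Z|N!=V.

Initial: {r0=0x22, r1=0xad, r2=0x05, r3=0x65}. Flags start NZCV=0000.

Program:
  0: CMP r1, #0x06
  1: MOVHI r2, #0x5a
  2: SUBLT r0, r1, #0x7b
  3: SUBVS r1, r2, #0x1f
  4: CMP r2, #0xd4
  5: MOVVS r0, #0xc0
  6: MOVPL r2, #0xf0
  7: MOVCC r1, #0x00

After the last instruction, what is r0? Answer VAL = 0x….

0: ✓ CMP  NZCV=1010
1: ✓ MOVHI  r2←0x5a
2: ✓ SUBLT  r0←0x32
3: · SUBVS
4: ✓ CMP  NZCV=1001
5: ✓ MOVVS  r0←0xc0
6: · MOVPL
7: ✓ MOVCC  r1←0x00

VAL = 0xc0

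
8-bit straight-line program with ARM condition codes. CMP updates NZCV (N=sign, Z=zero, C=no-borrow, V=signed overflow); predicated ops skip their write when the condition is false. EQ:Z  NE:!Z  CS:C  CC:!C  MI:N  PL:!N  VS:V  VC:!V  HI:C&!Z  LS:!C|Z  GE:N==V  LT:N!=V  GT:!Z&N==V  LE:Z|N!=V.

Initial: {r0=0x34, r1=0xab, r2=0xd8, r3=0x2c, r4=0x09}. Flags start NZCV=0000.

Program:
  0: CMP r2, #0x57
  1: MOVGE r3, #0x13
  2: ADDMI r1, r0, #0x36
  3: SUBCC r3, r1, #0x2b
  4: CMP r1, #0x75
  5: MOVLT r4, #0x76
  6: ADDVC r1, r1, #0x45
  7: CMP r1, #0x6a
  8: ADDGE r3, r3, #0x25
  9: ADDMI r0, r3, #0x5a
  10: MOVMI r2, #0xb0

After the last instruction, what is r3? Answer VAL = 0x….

VAL = 0x2c

[0] flags=1010 → (cmp)
[1] flags=1010 GE?F → skip
[2] flags=1010 MI?T → r1=0x6a
[3] flags=1010 CC?F → skip
[4] flags=1000 → (cmp)
[5] flags=1000 LT?T → r4=0x76
[6] flags=1000 VC?T → r1=0xaf
[7] flags=0011 → (cmp)
[8] flags=0011 GE?F → skip
[9] flags=0011 MI?F → skip
[10] flags=0011 MI?F → skip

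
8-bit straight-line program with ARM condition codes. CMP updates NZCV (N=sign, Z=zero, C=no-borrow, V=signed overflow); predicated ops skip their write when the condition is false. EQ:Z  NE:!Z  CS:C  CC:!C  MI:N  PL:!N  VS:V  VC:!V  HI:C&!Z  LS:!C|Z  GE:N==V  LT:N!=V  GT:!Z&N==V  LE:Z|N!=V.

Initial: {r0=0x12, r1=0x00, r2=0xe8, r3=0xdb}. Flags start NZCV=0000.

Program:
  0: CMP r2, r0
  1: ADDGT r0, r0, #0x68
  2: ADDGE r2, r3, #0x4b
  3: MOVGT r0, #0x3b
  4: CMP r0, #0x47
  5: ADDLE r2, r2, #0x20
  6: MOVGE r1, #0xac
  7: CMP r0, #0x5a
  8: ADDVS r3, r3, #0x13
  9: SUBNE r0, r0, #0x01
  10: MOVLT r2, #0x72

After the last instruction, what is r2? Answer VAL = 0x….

VAL = 0x72

[0] flags=1010 → (cmp)
[1] flags=1010 GT?F → skip
[2] flags=1010 GE?F → skip
[3] flags=1010 GT?F → skip
[4] flags=1000 → (cmp)
[5] flags=1000 LE?T → r2=0x08
[6] flags=1000 GE?F → skip
[7] flags=1000 → (cmp)
[8] flags=1000 VS?F → skip
[9] flags=1000 NE?T → r0=0x11
[10] flags=1000 LT?T → r2=0x72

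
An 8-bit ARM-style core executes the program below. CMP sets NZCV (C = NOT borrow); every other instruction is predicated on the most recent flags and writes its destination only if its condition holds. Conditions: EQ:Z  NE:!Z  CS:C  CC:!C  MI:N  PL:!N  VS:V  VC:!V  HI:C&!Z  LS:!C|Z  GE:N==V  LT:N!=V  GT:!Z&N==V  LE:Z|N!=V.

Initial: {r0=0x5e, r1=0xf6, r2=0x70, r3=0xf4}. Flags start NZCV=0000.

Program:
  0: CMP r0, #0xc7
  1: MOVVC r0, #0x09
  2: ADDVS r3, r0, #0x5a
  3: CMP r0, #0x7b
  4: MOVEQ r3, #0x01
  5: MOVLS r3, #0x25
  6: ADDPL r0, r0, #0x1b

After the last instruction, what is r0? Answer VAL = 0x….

VAL = 0x5e

0: ✓ CMP  NZCV=1001
1: · MOVVC
2: ✓ ADDVS  r3←0xb8
3: ✓ CMP  NZCV=1000
4: · MOVEQ
5: ✓ MOVLS  r3←0x25
6: · ADDPL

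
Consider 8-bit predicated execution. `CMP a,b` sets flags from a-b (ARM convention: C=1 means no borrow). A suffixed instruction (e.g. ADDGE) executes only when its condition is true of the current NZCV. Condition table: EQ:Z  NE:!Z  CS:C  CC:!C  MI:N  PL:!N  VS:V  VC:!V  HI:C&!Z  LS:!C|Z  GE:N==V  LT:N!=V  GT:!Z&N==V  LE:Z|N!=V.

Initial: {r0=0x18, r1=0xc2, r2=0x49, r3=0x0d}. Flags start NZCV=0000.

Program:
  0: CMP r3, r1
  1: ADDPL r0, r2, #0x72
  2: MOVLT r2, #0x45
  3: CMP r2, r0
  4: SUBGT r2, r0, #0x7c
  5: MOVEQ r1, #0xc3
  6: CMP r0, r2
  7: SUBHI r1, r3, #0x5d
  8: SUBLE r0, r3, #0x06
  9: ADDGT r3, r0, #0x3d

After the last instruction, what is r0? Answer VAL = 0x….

[0] flags=0000 → (cmp)
[1] flags=0000 PL?T → r0=0xbb
[2] flags=0000 LT?F → skip
[3] flags=1001 → (cmp)
[4] flags=1001 GT?T → r2=0x3f
[5] flags=1001 EQ?F → skip
[6] flags=0011 → (cmp)
[7] flags=0011 HI?T → r1=0xb0
[8] flags=0011 LE?T → r0=0x07
[9] flags=0011 GT?F → skip

VAL = 0x07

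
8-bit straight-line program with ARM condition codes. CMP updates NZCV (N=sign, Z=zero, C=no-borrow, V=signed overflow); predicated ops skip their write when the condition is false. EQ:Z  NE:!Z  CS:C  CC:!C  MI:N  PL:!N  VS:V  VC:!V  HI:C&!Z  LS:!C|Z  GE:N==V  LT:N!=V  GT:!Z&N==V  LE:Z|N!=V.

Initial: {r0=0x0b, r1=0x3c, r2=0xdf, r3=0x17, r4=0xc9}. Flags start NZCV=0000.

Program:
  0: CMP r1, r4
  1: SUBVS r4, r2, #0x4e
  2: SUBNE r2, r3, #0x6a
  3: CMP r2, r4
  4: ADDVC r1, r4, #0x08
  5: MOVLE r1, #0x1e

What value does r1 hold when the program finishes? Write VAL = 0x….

[0] flags=0000 → (cmp)
[1] flags=0000 VS?F → skip
[2] flags=0000 NE?T → r2=0xad
[3] flags=1000 → (cmp)
[4] flags=1000 VC?T → r1=0xd1
[5] flags=1000 LE?T → r1=0x1e

VAL = 0x1e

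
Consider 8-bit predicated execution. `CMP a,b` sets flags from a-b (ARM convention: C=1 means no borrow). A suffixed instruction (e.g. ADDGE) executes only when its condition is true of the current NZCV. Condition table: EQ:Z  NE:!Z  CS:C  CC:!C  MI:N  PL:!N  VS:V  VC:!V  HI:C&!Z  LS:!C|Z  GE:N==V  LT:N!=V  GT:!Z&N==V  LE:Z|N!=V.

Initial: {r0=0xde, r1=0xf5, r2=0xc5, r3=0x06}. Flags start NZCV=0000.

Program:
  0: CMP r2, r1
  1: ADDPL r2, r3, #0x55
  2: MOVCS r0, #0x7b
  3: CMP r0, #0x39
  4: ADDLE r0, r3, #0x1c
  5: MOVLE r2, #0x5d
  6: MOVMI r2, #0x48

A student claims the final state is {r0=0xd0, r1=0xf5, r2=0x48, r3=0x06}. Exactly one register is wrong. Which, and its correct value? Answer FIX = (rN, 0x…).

0: ✓ CMP  NZCV=1000
1: · ADDPL
2: · MOVCS
3: ✓ CMP  NZCV=1010
4: ✓ ADDLE  r0←0x22
5: ✓ MOVLE  r2←0x5d
6: ✓ MOVMI  r2←0x48

FIX = (r0, 0x22)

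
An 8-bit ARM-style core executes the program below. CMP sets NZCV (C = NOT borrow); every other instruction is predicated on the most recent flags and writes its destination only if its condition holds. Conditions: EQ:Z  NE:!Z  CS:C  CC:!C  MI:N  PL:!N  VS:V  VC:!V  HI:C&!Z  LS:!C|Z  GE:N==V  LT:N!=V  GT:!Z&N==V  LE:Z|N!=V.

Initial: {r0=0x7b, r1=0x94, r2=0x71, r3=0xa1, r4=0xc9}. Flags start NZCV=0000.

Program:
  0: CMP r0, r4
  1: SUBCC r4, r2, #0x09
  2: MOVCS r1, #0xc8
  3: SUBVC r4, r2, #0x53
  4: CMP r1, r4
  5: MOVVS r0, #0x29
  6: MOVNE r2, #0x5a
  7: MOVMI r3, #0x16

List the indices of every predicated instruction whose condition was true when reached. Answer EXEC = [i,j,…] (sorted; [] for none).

0: ✓ CMP  NZCV=1001
1: ✓ SUBCC  r4←0x68
2: · MOVCS
3: · SUBVC
4: ✓ CMP  NZCV=0011
5: ✓ MOVVS  r0←0x29
6: ✓ MOVNE  r2←0x5a
7: · MOVMI

EXEC = [1,5,6]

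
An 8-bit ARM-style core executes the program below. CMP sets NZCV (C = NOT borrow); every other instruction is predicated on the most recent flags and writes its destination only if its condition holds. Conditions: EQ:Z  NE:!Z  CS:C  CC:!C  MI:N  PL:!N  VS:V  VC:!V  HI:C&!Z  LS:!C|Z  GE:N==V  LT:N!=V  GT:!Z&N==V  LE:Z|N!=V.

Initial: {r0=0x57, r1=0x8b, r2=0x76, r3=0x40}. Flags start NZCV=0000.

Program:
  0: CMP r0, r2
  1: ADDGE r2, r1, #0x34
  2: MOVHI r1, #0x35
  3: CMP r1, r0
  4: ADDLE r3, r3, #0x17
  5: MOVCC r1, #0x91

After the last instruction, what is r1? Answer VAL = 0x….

[0] flags=1000 → (cmp)
[1] flags=1000 GE?F → skip
[2] flags=1000 HI?F → skip
[3] flags=0011 → (cmp)
[4] flags=0011 LE?T → r3=0x57
[5] flags=0011 CC?F → skip

VAL = 0x8b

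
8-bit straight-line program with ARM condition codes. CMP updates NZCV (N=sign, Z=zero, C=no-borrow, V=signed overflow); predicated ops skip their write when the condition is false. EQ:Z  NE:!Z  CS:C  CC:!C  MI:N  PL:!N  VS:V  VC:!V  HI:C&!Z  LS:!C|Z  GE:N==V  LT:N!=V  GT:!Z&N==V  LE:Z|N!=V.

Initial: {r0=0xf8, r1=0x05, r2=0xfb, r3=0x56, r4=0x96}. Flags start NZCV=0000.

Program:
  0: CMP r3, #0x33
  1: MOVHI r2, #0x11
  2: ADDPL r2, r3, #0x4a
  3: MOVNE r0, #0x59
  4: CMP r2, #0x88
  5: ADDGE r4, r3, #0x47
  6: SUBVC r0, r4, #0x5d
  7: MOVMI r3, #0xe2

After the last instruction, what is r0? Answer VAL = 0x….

[0] flags=0010 → (cmp)
[1] flags=0010 HI?T → r2=0x11
[2] flags=0010 PL?T → r2=0xa0
[3] flags=0010 NE?T → r0=0x59
[4] flags=0010 → (cmp)
[5] flags=0010 GE?T → r4=0x9d
[6] flags=0010 VC?T → r0=0x40
[7] flags=0010 MI?F → skip

VAL = 0x40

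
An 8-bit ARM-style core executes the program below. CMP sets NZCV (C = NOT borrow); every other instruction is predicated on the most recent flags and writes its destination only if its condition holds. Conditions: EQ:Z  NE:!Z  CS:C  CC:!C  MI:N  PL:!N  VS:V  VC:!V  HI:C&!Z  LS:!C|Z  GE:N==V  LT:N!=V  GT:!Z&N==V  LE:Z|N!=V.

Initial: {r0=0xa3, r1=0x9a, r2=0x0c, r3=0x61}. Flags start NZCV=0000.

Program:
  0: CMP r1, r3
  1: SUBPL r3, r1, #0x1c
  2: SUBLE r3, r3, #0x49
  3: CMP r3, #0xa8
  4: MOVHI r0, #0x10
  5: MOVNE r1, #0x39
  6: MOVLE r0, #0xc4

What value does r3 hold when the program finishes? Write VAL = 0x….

0: ✓ CMP  NZCV=0011
1: ✓ SUBPL  r3←0x7e
2: ✓ SUBLE  r3←0x35
3: ✓ CMP  NZCV=1001
4: · MOVHI
5: ✓ MOVNE  r1←0x39
6: · MOVLE

VAL = 0x35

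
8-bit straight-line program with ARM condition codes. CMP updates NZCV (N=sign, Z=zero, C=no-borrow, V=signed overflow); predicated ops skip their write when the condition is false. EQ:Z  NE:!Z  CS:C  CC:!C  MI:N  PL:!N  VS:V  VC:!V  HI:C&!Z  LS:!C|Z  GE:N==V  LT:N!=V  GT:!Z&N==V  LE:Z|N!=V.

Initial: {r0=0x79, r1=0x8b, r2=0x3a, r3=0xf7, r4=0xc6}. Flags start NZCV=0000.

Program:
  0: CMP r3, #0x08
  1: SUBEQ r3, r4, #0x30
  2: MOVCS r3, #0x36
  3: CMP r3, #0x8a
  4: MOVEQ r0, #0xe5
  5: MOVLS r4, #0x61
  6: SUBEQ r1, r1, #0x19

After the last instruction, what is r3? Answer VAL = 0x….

VAL = 0x36

0: ✓ CMP  NZCV=1010
1: · SUBEQ
2: ✓ MOVCS  r3←0x36
3: ✓ CMP  NZCV=1001
4: · MOVEQ
5: ✓ MOVLS  r4←0x61
6: · SUBEQ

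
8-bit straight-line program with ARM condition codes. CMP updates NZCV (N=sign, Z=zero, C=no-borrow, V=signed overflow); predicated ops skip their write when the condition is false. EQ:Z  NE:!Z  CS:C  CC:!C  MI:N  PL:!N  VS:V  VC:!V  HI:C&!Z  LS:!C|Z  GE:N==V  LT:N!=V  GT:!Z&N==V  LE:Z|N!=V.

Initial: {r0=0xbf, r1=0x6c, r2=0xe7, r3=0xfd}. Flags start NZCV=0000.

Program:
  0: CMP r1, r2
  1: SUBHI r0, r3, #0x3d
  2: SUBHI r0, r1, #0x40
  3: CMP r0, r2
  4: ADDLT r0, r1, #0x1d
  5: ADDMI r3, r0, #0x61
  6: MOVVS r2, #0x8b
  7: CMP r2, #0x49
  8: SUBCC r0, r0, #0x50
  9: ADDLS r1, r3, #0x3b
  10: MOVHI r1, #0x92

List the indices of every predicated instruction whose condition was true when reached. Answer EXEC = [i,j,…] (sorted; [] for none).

EXEC = [4,5,10]

0: ✓ CMP  NZCV=1001
1: · SUBHI
2: · SUBHI
3: ✓ CMP  NZCV=1000
4: ✓ ADDLT  r0←0x89
5: ✓ ADDMI  r3←0xea
6: · MOVVS
7: ✓ CMP  NZCV=1010
8: · SUBCC
9: · ADDLS
10: ✓ MOVHI  r1←0x92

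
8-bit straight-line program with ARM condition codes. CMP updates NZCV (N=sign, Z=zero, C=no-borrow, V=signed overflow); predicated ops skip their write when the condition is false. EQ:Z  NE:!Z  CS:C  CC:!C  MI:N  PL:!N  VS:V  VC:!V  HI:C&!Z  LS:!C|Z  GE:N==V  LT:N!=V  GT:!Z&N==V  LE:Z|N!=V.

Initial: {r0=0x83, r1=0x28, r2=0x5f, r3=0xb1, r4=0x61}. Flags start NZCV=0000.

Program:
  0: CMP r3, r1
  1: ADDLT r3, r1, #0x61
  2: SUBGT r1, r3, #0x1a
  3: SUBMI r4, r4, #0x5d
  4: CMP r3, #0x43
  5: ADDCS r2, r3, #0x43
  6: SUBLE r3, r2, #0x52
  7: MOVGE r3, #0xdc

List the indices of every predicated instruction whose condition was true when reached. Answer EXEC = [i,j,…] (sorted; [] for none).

EXEC = [1,3,5,6]

[0] flags=1010 → (cmp)
[1] flags=1010 LT?T → r3=0x89
[2] flags=1010 GT?F → skip
[3] flags=1010 MI?T → r4=0x04
[4] flags=0011 → (cmp)
[5] flags=0011 CS?T → r2=0xcc
[6] flags=0011 LE?T → r3=0x7a
[7] flags=0011 GE?F → skip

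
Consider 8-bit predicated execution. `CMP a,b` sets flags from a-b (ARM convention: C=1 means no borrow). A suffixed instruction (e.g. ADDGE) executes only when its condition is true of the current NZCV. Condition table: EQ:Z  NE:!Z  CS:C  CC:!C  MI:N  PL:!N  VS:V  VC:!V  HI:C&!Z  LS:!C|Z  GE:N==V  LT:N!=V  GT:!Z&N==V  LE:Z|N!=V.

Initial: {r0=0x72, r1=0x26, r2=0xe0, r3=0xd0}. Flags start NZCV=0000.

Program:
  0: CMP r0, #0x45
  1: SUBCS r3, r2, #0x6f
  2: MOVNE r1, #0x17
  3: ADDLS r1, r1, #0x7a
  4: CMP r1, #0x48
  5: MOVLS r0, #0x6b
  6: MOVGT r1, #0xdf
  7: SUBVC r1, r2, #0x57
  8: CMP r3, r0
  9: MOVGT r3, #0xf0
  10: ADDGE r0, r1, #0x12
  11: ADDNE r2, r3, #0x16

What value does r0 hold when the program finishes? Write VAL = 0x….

0: ✓ CMP  NZCV=0010
1: ✓ SUBCS  r3←0x71
2: ✓ MOVNE  r1←0x17
3: · ADDLS
4: ✓ CMP  NZCV=1000
5: ✓ MOVLS  r0←0x6b
6: · MOVGT
7: ✓ SUBVC  r1←0x89
8: ✓ CMP  NZCV=0010
9: ✓ MOVGT  r3←0xf0
10: ✓ ADDGE  r0←0x9b
11: ✓ ADDNE  r2←0x06

VAL = 0x9b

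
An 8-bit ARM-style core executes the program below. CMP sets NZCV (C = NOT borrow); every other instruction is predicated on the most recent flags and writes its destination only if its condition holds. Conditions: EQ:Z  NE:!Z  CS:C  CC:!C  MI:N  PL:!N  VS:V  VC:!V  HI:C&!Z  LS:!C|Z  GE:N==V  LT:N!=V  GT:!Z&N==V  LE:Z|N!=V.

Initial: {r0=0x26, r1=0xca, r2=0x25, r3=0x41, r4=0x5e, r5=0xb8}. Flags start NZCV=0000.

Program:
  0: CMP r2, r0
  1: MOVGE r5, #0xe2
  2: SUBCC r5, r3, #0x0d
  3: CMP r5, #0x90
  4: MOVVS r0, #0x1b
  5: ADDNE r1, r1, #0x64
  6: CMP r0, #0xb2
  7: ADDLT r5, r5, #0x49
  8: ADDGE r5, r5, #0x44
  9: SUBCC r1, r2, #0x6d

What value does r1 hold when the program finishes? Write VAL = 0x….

0: ✓ CMP  NZCV=1000
1: · MOVGE
2: ✓ SUBCC  r5←0x34
3: ✓ CMP  NZCV=1001
4: ✓ MOVVS  r0←0x1b
5: ✓ ADDNE  r1←0x2e
6: ✓ CMP  NZCV=0000
7: · ADDLT
8: ✓ ADDGE  r5←0x78
9: ✓ SUBCC  r1←0xb8

VAL = 0xb8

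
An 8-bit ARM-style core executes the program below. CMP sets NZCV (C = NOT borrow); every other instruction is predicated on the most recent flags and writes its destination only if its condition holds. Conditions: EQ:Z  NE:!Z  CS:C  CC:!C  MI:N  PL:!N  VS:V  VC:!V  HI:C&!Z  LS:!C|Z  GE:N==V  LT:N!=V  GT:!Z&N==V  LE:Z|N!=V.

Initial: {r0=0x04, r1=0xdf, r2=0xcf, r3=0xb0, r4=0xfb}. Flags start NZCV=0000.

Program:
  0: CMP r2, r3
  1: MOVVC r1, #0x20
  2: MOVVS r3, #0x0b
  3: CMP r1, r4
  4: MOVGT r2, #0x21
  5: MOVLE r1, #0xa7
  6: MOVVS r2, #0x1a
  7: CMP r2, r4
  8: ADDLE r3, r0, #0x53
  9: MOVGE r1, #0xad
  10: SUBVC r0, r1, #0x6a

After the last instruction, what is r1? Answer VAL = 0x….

0: ✓ CMP  NZCV=0010
1: ✓ MOVVC  r1←0x20
2: · MOVVS
3: ✓ CMP  NZCV=0000
4: ✓ MOVGT  r2←0x21
5: · MOVLE
6: · MOVVS
7: ✓ CMP  NZCV=0000
8: · ADDLE
9: ✓ MOVGE  r1←0xad
10: ✓ SUBVC  r0←0x43

VAL = 0xad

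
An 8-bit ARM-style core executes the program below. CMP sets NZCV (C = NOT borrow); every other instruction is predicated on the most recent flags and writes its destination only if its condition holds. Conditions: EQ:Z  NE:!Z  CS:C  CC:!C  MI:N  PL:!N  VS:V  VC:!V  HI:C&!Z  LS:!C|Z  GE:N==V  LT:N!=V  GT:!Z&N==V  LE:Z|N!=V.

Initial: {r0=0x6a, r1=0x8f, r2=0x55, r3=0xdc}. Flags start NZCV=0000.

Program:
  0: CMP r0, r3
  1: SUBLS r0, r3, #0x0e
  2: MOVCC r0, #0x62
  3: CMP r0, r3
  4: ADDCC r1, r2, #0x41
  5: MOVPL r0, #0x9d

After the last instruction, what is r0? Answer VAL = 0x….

0: ✓ CMP  NZCV=1001
1: ✓ SUBLS  r0←0xce
2: ✓ MOVCC  r0←0x62
3: ✓ CMP  NZCV=1001
4: ✓ ADDCC  r1←0x96
5: · MOVPL

VAL = 0x62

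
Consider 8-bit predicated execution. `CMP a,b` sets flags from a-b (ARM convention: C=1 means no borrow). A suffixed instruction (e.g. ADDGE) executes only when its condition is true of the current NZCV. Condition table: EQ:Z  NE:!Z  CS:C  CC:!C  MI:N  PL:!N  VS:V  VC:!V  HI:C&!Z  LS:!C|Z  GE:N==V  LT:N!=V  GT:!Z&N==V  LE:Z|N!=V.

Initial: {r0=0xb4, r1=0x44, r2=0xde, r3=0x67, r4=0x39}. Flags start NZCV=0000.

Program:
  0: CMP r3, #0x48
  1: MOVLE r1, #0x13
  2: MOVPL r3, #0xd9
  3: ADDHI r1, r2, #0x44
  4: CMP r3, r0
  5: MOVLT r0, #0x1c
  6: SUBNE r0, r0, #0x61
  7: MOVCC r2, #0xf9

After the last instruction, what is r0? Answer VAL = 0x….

VAL = 0x53

[0] flags=0010 → (cmp)
[1] flags=0010 LE?F → skip
[2] flags=0010 PL?T → r3=0xd9
[3] flags=0010 HI?T → r1=0x22
[4] flags=0010 → (cmp)
[5] flags=0010 LT?F → skip
[6] flags=0010 NE?T → r0=0x53
[7] flags=0010 CC?F → skip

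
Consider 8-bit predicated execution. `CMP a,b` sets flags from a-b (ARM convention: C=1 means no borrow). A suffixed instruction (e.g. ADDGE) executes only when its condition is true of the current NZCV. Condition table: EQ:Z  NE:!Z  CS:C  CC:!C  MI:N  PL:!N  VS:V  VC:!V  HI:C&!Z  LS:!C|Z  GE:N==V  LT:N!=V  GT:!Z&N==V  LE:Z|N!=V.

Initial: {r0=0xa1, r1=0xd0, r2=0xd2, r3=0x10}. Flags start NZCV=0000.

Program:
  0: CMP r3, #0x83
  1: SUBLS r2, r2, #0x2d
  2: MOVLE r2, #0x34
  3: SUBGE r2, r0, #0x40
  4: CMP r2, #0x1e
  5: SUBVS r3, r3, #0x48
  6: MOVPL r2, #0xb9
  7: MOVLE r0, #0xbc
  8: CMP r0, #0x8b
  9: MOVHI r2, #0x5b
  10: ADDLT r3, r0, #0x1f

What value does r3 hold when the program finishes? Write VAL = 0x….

VAL = 0x10

[0] flags=1001 → (cmp)
[1] flags=1001 LS?T → r2=0xa5
[2] flags=1001 LE?F → skip
[3] flags=1001 GE?T → r2=0x61
[4] flags=0010 → (cmp)
[5] flags=0010 VS?F → skip
[6] flags=0010 PL?T → r2=0xb9
[7] flags=0010 LE?F → skip
[8] flags=0010 → (cmp)
[9] flags=0010 HI?T → r2=0x5b
[10] flags=0010 LT?F → skip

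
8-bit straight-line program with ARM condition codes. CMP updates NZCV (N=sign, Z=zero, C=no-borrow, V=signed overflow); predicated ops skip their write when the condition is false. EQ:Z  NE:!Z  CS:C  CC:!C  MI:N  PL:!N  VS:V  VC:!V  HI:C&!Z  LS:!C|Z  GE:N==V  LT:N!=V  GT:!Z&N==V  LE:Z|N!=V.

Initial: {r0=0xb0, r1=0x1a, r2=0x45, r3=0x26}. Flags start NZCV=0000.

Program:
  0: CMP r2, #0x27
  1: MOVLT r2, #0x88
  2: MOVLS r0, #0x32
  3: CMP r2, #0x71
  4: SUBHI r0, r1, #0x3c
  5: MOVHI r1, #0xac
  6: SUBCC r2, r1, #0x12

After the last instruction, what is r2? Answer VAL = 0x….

VAL = 0x08

[0] flags=0010 → (cmp)
[1] flags=0010 LT?F → skip
[2] flags=0010 LS?F → skip
[3] flags=1000 → (cmp)
[4] flags=1000 HI?F → skip
[5] flags=1000 HI?F → skip
[6] flags=1000 CC?T → r2=0x08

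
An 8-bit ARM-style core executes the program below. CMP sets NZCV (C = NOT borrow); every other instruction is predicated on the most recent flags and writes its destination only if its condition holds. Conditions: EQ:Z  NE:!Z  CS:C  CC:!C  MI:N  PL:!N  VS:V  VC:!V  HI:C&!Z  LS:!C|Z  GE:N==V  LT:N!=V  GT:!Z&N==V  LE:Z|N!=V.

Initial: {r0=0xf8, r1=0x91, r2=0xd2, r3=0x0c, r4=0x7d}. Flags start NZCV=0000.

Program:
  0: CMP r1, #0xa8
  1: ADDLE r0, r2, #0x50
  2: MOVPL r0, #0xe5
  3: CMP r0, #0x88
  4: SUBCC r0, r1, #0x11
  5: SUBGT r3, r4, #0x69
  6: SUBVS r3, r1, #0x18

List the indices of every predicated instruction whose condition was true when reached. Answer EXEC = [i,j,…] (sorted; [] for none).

[0] flags=1000 → (cmp)
[1] flags=1000 LE?T → r0=0x22
[2] flags=1000 PL?F → skip
[3] flags=1001 → (cmp)
[4] flags=1001 CC?T → r0=0x80
[5] flags=1001 GT?T → r3=0x14
[6] flags=1001 VS?T → r3=0x79

EXEC = [1,4,5,6]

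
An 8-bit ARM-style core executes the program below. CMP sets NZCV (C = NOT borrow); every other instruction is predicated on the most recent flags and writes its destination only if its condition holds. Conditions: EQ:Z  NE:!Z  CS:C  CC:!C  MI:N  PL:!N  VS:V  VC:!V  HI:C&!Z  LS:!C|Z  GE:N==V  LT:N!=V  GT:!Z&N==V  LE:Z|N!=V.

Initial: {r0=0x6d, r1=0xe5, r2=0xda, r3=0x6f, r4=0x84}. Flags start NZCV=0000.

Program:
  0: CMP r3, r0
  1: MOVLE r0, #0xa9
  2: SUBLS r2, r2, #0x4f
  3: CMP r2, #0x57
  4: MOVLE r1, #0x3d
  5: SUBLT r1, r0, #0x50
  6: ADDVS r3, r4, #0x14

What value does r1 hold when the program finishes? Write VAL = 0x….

0: ✓ CMP  NZCV=0010
1: · MOVLE
2: · SUBLS
3: ✓ CMP  NZCV=1010
4: ✓ MOVLE  r1←0x3d
5: ✓ SUBLT  r1←0x1d
6: · ADDVS

VAL = 0x1d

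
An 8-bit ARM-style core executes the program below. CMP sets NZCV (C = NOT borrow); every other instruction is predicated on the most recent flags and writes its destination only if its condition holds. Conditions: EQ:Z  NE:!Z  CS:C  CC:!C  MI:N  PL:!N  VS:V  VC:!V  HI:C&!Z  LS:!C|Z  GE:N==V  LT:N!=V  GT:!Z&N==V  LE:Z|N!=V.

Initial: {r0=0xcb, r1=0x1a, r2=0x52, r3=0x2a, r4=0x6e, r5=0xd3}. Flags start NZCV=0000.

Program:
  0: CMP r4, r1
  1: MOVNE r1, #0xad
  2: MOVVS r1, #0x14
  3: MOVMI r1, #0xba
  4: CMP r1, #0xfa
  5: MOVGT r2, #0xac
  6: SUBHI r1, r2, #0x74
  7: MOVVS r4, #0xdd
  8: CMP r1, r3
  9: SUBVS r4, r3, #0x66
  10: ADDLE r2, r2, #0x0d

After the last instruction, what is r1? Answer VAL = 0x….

VAL = 0xad

0: ✓ CMP  NZCV=0010
1: ✓ MOVNE  r1←0xad
2: · MOVVS
3: · MOVMI
4: ✓ CMP  NZCV=1000
5: · MOVGT
6: · SUBHI
7: · MOVVS
8: ✓ CMP  NZCV=1010
9: · SUBVS
10: ✓ ADDLE  r2←0x5f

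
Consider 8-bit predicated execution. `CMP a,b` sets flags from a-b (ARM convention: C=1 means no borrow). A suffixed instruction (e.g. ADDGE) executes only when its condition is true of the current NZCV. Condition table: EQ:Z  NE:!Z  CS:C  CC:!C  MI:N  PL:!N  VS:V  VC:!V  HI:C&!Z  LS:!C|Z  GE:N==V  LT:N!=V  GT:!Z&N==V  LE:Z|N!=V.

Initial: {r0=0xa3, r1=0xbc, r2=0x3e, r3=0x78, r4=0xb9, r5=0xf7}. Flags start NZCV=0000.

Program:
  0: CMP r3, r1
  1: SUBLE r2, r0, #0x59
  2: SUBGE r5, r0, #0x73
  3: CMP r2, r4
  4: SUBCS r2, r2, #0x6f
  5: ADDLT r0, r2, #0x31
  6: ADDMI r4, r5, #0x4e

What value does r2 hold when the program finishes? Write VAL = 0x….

VAL = 0x3e

[0] flags=1001 → (cmp)
[1] flags=1001 LE?F → skip
[2] flags=1001 GE?T → r5=0x30
[3] flags=1001 → (cmp)
[4] flags=1001 CS?F → skip
[5] flags=1001 LT?F → skip
[6] flags=1001 MI?T → r4=0x7e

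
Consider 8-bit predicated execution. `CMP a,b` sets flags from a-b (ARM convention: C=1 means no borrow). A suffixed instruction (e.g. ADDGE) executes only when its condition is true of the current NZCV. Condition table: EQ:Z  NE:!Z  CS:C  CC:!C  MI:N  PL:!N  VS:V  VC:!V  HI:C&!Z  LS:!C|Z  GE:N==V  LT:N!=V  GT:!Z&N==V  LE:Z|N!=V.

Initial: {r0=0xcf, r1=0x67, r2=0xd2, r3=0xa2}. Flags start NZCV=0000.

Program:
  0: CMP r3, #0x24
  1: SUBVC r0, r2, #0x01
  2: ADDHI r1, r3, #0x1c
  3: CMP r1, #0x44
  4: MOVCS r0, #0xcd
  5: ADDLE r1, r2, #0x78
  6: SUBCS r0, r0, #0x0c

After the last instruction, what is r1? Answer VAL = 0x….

VAL = 0x4a

[0] flags=0011 → (cmp)
[1] flags=0011 VC?F → skip
[2] flags=0011 HI?T → r1=0xbe
[3] flags=0011 → (cmp)
[4] flags=0011 CS?T → r0=0xcd
[5] flags=0011 LE?T → r1=0x4a
[6] flags=0011 CS?T → r0=0xc1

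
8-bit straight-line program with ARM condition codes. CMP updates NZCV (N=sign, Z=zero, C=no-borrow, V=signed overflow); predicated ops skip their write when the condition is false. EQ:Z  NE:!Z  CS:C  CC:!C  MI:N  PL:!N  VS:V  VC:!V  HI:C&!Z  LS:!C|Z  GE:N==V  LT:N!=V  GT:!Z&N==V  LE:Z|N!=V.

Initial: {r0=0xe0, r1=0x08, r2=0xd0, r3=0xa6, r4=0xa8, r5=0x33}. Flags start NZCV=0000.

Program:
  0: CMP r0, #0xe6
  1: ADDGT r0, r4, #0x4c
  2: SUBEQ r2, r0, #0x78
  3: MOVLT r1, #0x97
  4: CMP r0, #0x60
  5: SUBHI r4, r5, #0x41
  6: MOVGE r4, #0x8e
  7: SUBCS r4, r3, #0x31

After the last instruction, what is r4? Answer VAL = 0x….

VAL = 0x75

[0] flags=1000 → (cmp)
[1] flags=1000 GT?F → skip
[2] flags=1000 EQ?F → skip
[3] flags=1000 LT?T → r1=0x97
[4] flags=1010 → (cmp)
[5] flags=1010 HI?T → r4=0xf2
[6] flags=1010 GE?F → skip
[7] flags=1010 CS?T → r4=0x75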